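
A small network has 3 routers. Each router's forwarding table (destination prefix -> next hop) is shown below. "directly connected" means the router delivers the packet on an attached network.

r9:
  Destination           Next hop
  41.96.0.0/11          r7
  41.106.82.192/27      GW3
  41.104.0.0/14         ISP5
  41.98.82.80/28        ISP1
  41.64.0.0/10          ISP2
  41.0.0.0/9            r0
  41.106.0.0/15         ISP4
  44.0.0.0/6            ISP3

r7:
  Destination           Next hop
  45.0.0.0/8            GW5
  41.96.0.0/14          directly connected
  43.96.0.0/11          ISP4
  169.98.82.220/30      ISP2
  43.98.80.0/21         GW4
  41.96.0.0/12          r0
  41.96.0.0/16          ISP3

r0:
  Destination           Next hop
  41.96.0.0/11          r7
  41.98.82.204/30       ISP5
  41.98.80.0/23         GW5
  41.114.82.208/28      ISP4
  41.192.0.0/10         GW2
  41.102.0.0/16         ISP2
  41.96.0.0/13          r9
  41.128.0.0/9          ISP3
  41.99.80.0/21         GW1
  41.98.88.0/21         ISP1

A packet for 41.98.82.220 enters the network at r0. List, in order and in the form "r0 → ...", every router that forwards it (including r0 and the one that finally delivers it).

r0 → r9 → r7

At r0: longest match for 41.98.82.220 is 41.96.0.0/13 -> r9
At r9: longest match for 41.98.82.220 is 41.96.0.0/11 -> r7
At r7: longest match for 41.98.82.220 is 41.96.0.0/14 -> directly connected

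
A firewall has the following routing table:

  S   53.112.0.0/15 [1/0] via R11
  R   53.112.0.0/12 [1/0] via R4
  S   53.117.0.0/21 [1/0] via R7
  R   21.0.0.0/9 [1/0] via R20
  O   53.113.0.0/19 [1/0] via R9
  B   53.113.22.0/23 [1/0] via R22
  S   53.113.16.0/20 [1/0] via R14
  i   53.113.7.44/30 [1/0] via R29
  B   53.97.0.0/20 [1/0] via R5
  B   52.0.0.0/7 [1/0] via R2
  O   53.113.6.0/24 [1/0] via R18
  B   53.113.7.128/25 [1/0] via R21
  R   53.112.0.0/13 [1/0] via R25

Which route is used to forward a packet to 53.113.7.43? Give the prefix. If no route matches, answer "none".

53.113.0.0/19

Entries matching 53.113.7.43:
  52.0.0.0/7 (52.0.0.0 - 53.255.255.255)
  53.112.0.0/12 (53.112.0.0 - 53.127.255.255)
  53.112.0.0/13 (53.112.0.0 - 53.119.255.255)
  53.112.0.0/15 (53.112.0.0 - 53.113.255.255)
  53.113.0.0/19 (53.113.0.0 - 53.113.31.255)
Most specific is 53.113.0.0/19.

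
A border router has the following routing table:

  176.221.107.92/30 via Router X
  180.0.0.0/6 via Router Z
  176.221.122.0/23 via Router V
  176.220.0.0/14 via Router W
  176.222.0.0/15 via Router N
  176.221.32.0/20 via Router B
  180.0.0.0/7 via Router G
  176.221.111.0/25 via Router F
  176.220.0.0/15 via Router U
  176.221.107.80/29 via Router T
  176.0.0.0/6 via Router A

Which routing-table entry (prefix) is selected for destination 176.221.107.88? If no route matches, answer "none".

176.220.0.0/15

Entries matching 176.221.107.88:
  176.0.0.0/6 (176.0.0.0 - 179.255.255.255)
  176.220.0.0/14 (176.220.0.0 - 176.223.255.255)
  176.220.0.0/15 (176.220.0.0 - 176.221.255.255)
Most specific is 176.220.0.0/15.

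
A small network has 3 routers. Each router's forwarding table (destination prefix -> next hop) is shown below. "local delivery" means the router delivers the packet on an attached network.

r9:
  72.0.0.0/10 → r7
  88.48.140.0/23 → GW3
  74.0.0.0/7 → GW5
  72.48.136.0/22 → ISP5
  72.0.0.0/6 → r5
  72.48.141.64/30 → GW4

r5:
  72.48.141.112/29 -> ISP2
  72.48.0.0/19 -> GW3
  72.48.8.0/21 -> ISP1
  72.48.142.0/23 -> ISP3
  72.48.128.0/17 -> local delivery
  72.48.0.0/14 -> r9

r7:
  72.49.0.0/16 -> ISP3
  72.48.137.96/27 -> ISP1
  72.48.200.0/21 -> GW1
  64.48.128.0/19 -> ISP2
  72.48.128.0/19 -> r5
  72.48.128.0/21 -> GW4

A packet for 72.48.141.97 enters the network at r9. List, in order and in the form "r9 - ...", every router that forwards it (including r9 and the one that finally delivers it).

r9 - r7 - r5

At r9: longest match for 72.48.141.97 is 72.0.0.0/10 -> r7
At r7: longest match for 72.48.141.97 is 72.48.128.0/19 -> r5
At r5: longest match for 72.48.141.97 is 72.48.128.0/17 -> local delivery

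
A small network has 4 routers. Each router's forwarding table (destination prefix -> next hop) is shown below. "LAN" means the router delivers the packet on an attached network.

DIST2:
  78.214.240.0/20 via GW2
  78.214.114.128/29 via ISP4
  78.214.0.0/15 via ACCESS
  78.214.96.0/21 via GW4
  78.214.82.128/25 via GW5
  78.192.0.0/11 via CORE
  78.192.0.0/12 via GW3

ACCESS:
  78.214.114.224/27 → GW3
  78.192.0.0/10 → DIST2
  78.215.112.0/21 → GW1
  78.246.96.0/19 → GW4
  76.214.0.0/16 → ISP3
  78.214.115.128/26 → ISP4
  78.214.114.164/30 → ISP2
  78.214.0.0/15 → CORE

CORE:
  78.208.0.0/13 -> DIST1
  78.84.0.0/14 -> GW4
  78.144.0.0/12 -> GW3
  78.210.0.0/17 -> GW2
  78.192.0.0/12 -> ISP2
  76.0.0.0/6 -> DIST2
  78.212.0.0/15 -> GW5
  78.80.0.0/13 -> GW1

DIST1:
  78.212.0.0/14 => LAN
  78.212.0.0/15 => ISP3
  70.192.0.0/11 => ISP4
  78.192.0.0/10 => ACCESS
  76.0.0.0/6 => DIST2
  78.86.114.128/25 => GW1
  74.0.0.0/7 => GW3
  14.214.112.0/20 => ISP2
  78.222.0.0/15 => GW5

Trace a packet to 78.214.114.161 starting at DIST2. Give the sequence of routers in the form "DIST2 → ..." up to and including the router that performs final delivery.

At DIST2: longest match for 78.214.114.161 is 78.214.0.0/15 -> ACCESS
At ACCESS: longest match for 78.214.114.161 is 78.214.0.0/15 -> CORE
At CORE: longest match for 78.214.114.161 is 78.208.0.0/13 -> DIST1
At DIST1: longest match for 78.214.114.161 is 78.212.0.0/14 -> LAN

DIST2 → ACCESS → CORE → DIST1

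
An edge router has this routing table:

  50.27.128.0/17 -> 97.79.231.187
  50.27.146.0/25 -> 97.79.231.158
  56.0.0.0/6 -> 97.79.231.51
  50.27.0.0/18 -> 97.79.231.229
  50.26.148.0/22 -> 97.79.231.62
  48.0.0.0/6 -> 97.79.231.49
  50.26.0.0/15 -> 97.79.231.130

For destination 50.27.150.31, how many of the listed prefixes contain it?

3

Prefixes containing 50.27.150.31:
  48.0.0.0/6 (48.0.0.0 - 51.255.255.255)
  50.26.0.0/15 (50.26.0.0 - 50.27.255.255)
  50.27.128.0/17 (50.27.128.0 - 50.27.255.255)
Total matching entries: 3.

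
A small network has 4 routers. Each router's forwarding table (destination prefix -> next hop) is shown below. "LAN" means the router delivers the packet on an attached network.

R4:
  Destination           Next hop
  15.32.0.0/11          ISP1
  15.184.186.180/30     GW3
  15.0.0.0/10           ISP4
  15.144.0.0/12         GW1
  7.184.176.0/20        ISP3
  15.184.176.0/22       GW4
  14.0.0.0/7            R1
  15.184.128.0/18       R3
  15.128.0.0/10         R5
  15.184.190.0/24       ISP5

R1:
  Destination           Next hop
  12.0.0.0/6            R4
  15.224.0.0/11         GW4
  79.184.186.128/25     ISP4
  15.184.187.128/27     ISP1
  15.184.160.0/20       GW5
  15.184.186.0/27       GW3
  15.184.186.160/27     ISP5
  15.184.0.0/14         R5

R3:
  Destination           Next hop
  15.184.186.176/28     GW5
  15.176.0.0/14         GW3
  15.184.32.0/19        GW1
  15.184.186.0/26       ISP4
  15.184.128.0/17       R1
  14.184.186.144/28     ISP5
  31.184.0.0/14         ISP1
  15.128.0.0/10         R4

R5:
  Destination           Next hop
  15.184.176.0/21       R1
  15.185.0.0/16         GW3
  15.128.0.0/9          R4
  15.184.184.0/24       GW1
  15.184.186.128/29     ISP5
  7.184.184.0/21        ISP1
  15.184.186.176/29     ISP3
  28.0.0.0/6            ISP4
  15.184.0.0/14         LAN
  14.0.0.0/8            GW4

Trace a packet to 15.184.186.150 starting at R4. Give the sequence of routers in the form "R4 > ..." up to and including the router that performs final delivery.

R4 > R3 > R1 > R5

At R4: longest match for 15.184.186.150 is 15.184.128.0/18 -> R3
At R3: longest match for 15.184.186.150 is 15.184.128.0/17 -> R1
At R1: longest match for 15.184.186.150 is 15.184.0.0/14 -> R5
At R5: longest match for 15.184.186.150 is 15.184.0.0/14 -> LAN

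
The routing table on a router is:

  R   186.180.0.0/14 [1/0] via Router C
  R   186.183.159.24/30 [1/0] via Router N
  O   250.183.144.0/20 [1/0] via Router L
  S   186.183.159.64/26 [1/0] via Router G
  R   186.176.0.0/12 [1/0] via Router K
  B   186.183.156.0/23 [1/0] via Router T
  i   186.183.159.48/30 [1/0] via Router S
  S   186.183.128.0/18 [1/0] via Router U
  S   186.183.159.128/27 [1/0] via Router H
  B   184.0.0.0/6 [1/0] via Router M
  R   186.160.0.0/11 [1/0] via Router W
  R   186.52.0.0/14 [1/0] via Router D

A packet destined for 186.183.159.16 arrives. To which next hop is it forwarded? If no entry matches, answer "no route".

Routes whose prefix contains 186.183.159.16:
  184.0.0.0/6 (184.0.0.0 - 187.255.255.255) -> Router M
  186.160.0.0/11 (186.160.0.0 - 186.191.255.255) -> Router W
  186.176.0.0/12 (186.176.0.0 - 186.191.255.255) -> Router K
  186.180.0.0/14 (186.180.0.0 - 186.183.255.255) -> Router C
  186.183.128.0/18 (186.183.128.0 - 186.183.191.255) -> Router U
More-specific entries that do NOT match:
  186.183.159.24/30 (186.183.159.24 - 186.183.159.27) does not contain 186.183.159.16
  186.183.159.48/30 (186.183.159.48 - 186.183.159.51) does not contain 186.183.159.16
  186.183.159.128/27 (186.183.159.128 - 186.183.159.159) does not contain 186.183.159.16
  186.183.159.64/26 (186.183.159.64 - 186.183.159.127) does not contain 186.183.159.16
  186.183.156.0/23 (186.183.156.0 - 186.183.157.255) does not contain 186.183.159.16
  250.183.144.0/20 (250.183.144.0 - 250.183.159.255) does not contain 186.183.159.16
Longest matching prefix is /18 -> next hop Router U.

Router U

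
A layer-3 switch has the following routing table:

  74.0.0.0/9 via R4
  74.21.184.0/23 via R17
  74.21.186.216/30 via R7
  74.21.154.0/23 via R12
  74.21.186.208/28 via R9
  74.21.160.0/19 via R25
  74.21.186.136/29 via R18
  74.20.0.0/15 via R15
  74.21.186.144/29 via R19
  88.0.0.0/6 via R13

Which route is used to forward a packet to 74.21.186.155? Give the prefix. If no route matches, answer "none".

74.21.160.0/19

Entries matching 74.21.186.155:
  74.0.0.0/9 (74.0.0.0 - 74.127.255.255)
  74.20.0.0/15 (74.20.0.0 - 74.21.255.255)
  74.21.160.0/19 (74.21.160.0 - 74.21.191.255)
Most specific is 74.21.160.0/19.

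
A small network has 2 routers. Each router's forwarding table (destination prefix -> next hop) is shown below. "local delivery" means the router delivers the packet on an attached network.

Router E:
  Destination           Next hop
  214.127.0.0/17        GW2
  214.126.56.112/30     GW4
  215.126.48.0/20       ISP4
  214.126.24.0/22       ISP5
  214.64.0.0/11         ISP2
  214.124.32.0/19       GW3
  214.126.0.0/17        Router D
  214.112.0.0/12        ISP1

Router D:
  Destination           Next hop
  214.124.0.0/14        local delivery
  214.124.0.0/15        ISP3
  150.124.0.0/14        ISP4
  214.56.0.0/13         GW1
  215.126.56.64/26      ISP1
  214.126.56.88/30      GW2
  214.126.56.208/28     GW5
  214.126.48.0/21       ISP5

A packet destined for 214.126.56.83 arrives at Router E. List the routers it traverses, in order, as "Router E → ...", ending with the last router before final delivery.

Router E → Router D

At Router E: longest match for 214.126.56.83 is 214.126.0.0/17 -> Router D
At Router D: longest match for 214.126.56.83 is 214.124.0.0/14 -> local delivery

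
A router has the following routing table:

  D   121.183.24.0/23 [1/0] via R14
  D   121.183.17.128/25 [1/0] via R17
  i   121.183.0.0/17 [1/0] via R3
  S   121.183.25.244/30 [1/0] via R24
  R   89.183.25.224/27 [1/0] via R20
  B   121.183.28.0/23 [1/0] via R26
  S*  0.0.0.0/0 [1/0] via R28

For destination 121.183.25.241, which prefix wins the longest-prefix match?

121.183.24.0/23

Entries matching 121.183.25.241:
  0.0.0.0/0 (default, matches everything)
  121.183.0.0/17 (121.183.0.0 - 121.183.127.255)
  121.183.24.0/23 (121.183.24.0 - 121.183.25.255)
Most specific is 121.183.24.0/23.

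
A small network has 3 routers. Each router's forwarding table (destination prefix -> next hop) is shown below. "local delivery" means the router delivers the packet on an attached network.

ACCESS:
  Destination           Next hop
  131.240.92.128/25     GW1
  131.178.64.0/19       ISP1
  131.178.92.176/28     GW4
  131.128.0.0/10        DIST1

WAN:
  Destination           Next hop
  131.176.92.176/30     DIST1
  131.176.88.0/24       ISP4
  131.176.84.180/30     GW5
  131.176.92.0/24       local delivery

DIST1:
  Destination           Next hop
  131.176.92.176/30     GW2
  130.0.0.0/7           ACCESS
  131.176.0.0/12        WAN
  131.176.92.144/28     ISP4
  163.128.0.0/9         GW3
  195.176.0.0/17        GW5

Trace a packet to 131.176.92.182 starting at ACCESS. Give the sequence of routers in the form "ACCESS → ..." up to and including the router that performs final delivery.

ACCESS → DIST1 → WAN

At ACCESS: longest match for 131.176.92.182 is 131.128.0.0/10 -> DIST1
At DIST1: longest match for 131.176.92.182 is 131.176.0.0/12 -> WAN
At WAN: longest match for 131.176.92.182 is 131.176.92.0/24 -> local delivery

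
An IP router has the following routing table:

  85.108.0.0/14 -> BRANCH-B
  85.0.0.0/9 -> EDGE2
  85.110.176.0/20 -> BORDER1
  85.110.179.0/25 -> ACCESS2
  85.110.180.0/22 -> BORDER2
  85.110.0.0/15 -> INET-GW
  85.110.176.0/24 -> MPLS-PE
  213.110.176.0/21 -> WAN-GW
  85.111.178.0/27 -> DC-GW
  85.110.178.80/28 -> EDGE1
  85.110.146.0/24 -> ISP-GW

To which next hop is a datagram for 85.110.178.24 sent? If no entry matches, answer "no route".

BORDER1

Routes whose prefix contains 85.110.178.24:
  85.0.0.0/9 (85.0.0.0 - 85.127.255.255) -> EDGE2
  85.108.0.0/14 (85.108.0.0 - 85.111.255.255) -> BRANCH-B
  85.110.0.0/15 (85.110.0.0 - 85.111.255.255) -> INET-GW
  85.110.176.0/20 (85.110.176.0 - 85.110.191.255) -> BORDER1
More-specific entries that do NOT match:
  85.110.178.80/28 (85.110.178.80 - 85.110.178.95) does not contain 85.110.178.24
  85.111.178.0/27 (85.111.178.0 - 85.111.178.31) does not contain 85.110.178.24
  85.110.179.0/25 (85.110.179.0 - 85.110.179.127) does not contain 85.110.178.24
  85.110.176.0/24 (85.110.176.0 - 85.110.176.255) does not contain 85.110.178.24
  85.110.146.0/24 (85.110.146.0 - 85.110.146.255) does not contain 85.110.178.24
  85.110.180.0/22 (85.110.180.0 - 85.110.183.255) does not contain 85.110.178.24
  213.110.176.0/21 (213.110.176.0 - 213.110.183.255) does not contain 85.110.178.24
Longest matching prefix is /20 -> next hop BORDER1.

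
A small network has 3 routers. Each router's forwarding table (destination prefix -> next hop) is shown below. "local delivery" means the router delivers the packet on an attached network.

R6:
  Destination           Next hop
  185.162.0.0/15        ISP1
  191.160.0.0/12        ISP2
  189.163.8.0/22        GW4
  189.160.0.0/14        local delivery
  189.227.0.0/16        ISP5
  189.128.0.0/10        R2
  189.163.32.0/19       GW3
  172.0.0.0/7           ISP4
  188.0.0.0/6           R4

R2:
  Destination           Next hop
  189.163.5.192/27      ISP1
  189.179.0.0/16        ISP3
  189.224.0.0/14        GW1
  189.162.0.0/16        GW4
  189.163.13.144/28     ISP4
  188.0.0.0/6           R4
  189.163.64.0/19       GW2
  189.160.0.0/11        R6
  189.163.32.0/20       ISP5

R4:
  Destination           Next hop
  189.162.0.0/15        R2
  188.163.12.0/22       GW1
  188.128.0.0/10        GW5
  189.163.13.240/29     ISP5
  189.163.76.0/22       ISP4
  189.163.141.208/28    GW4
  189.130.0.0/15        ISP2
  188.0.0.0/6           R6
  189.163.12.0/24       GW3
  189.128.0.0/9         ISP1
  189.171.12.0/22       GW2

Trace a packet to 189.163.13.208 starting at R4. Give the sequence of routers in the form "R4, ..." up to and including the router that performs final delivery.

R4, R2, R6

At R4: longest match for 189.163.13.208 is 189.162.0.0/15 -> R2
At R2: longest match for 189.163.13.208 is 189.160.0.0/11 -> R6
At R6: longest match for 189.163.13.208 is 189.160.0.0/14 -> local delivery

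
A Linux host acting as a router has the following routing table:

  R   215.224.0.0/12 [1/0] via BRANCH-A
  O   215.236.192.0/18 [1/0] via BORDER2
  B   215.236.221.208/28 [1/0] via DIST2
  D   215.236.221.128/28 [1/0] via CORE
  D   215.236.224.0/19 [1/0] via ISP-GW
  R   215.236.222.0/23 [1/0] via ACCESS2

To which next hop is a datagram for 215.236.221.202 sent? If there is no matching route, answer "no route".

Routes whose prefix contains 215.236.221.202:
  215.224.0.0/12 (215.224.0.0 - 215.239.255.255) -> BRANCH-A
  215.236.192.0/18 (215.236.192.0 - 215.236.255.255) -> BORDER2
More-specific entries that do NOT match:
  215.236.221.208/28 (215.236.221.208 - 215.236.221.223) does not contain 215.236.221.202
  215.236.221.128/28 (215.236.221.128 - 215.236.221.143) does not contain 215.236.221.202
  215.236.222.0/23 (215.236.222.0 - 215.236.223.255) does not contain 215.236.221.202
  215.236.224.0/19 (215.236.224.0 - 215.236.255.255) does not contain 215.236.221.202
Longest matching prefix is /18 -> next hop BORDER2.

BORDER2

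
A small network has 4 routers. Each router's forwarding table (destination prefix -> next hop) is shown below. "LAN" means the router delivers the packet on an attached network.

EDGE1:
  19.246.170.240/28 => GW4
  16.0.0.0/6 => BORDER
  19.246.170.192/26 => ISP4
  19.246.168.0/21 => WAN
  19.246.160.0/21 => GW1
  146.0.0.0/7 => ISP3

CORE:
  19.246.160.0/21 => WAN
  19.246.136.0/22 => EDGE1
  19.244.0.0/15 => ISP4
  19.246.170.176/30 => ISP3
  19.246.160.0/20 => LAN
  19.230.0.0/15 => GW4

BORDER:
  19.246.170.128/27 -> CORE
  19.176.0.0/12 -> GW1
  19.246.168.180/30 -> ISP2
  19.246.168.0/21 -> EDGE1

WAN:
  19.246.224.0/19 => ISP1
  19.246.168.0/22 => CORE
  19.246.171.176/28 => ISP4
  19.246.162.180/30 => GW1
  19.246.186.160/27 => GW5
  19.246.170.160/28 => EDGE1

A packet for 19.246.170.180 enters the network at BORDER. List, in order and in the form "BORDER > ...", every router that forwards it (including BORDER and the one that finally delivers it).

At BORDER: longest match for 19.246.170.180 is 19.246.168.0/21 -> EDGE1
At EDGE1: longest match for 19.246.170.180 is 19.246.168.0/21 -> WAN
At WAN: longest match for 19.246.170.180 is 19.246.168.0/22 -> CORE
At CORE: longest match for 19.246.170.180 is 19.246.160.0/20 -> LAN

BORDER > EDGE1 > WAN > CORE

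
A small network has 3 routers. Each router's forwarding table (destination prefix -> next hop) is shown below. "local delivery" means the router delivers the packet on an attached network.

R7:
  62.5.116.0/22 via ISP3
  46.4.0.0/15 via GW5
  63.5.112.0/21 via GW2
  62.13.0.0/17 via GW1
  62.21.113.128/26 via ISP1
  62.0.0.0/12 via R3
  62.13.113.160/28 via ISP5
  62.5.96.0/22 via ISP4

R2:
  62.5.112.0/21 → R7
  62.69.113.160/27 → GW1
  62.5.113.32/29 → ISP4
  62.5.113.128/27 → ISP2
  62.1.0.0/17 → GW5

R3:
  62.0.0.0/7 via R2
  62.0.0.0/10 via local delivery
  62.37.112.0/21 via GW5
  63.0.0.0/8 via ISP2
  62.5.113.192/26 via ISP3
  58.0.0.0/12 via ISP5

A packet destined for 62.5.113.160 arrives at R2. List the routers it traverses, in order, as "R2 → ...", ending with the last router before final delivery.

R2 → R7 → R3

At R2: longest match for 62.5.113.160 is 62.5.112.0/21 -> R7
At R7: longest match for 62.5.113.160 is 62.0.0.0/12 -> R3
At R3: longest match for 62.5.113.160 is 62.0.0.0/10 -> local delivery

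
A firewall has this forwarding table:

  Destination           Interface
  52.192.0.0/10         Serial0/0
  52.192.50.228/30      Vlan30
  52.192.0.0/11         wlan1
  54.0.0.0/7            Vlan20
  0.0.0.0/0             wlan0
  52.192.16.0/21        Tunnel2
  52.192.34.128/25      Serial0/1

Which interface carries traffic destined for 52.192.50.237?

Routes whose prefix contains 52.192.50.237:
  0.0.0.0/0 (default, matches everything) -> wlan0
  52.192.0.0/10 (52.192.0.0 - 52.255.255.255) -> Serial0/0
  52.192.0.0/11 (52.192.0.0 - 52.223.255.255) -> wlan1
More-specific entries that do NOT match:
  52.192.50.228/30 (52.192.50.228 - 52.192.50.231) does not contain 52.192.50.237
  52.192.34.128/25 (52.192.34.128 - 52.192.34.255) does not contain 52.192.50.237
  52.192.16.0/21 (52.192.16.0 - 52.192.23.255) does not contain 52.192.50.237
Longest matching prefix is /11 -> interface wlan1.

wlan1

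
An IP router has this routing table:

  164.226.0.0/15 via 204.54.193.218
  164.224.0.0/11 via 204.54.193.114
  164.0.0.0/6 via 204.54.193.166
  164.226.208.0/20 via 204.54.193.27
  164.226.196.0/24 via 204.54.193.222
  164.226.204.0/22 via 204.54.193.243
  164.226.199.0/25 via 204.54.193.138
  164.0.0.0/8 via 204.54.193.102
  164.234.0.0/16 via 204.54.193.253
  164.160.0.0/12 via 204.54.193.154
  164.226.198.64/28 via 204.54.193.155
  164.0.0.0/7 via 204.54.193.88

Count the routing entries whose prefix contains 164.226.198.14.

5

Prefixes containing 164.226.198.14:
  164.0.0.0/6 (164.0.0.0 - 167.255.255.255)
  164.0.0.0/7 (164.0.0.0 - 165.255.255.255)
  164.0.0.0/8 (164.0.0.0 - 164.255.255.255)
  164.224.0.0/11 (164.224.0.0 - 164.255.255.255)
  164.226.0.0/15 (164.226.0.0 - 164.227.255.255)
Total matching entries: 5.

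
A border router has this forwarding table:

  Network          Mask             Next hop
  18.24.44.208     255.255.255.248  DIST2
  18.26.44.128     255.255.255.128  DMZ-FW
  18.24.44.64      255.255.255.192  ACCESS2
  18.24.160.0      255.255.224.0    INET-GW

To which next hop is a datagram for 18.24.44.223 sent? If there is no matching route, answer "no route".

no route

No entry's prefix contains 18.24.44.223; there is no default route.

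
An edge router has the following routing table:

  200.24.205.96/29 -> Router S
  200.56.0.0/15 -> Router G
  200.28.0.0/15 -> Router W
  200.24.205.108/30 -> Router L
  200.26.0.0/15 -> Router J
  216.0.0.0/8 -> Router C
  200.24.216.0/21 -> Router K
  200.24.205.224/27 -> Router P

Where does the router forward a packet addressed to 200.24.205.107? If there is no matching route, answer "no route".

No entry's prefix contains 200.24.205.107; there is no default route.

no route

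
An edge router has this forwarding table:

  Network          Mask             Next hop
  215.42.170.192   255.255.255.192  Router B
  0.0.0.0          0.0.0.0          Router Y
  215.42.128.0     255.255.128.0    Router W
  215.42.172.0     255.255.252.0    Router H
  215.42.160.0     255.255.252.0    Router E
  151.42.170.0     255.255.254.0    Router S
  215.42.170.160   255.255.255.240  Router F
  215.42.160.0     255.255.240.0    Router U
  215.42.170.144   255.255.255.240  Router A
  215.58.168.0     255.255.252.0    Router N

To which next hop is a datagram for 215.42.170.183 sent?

Router U

Routes whose prefix contains 215.42.170.183:
  0.0.0.0/0 (default, matches everything) -> Router Y
  215.42.128.0/17 (215.42.128.0 - 215.42.255.255) -> Router W
  215.42.160.0/20 (215.42.160.0 - 215.42.175.255) -> Router U
More-specific entries that do NOT match:
  215.42.170.160/28 (215.42.170.160 - 215.42.170.175) does not contain 215.42.170.183
  215.42.170.144/28 (215.42.170.144 - 215.42.170.159) does not contain 215.42.170.183
  215.42.170.192/26 (215.42.170.192 - 215.42.170.255) does not contain 215.42.170.183
  151.42.170.0/23 (151.42.170.0 - 151.42.171.255) does not contain 215.42.170.183
  215.42.172.0/22 (215.42.172.0 - 215.42.175.255) does not contain 215.42.170.183
  215.42.160.0/22 (215.42.160.0 - 215.42.163.255) does not contain 215.42.170.183
  215.58.168.0/22 (215.58.168.0 - 215.58.171.255) does not contain 215.42.170.183
Longest matching prefix is /20 -> next hop Router U.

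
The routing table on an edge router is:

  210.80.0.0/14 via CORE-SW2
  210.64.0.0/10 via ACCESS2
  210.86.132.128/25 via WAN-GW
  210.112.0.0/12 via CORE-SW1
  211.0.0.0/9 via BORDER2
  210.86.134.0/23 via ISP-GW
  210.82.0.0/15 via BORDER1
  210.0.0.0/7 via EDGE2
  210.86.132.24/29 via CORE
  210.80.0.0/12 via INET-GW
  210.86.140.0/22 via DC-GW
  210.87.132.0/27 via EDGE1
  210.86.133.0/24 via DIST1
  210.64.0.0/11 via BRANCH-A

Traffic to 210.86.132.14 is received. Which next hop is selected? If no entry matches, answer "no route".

Routes whose prefix contains 210.86.132.14:
  210.0.0.0/7 (210.0.0.0 - 211.255.255.255) -> EDGE2
  210.64.0.0/10 (210.64.0.0 - 210.127.255.255) -> ACCESS2
  210.64.0.0/11 (210.64.0.0 - 210.95.255.255) -> BRANCH-A
  210.80.0.0/12 (210.80.0.0 - 210.95.255.255) -> INET-GW
More-specific entries that do NOT match:
  210.86.132.24/29 (210.86.132.24 - 210.86.132.31) does not contain 210.86.132.14
  210.87.132.0/27 (210.87.132.0 - 210.87.132.31) does not contain 210.86.132.14
  210.86.132.128/25 (210.86.132.128 - 210.86.132.255) does not contain 210.86.132.14
  210.86.133.0/24 (210.86.133.0 - 210.86.133.255) does not contain 210.86.132.14
  210.86.134.0/23 (210.86.134.0 - 210.86.135.255) does not contain 210.86.132.14
  210.86.140.0/22 (210.86.140.0 - 210.86.143.255) does not contain 210.86.132.14
  210.82.0.0/15 (210.82.0.0 - 210.83.255.255) does not contain 210.86.132.14
  210.80.0.0/14 (210.80.0.0 - 210.83.255.255) does not contain 210.86.132.14
Longest matching prefix is /12 -> next hop INET-GW.

INET-GW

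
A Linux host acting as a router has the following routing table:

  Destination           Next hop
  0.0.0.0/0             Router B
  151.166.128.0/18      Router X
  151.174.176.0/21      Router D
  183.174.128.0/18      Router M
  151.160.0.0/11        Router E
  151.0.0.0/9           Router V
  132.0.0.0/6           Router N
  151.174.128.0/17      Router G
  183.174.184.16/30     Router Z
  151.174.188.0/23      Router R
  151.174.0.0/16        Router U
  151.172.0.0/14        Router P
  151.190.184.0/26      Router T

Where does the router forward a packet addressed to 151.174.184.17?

Router G

Routes whose prefix contains 151.174.184.17:
  0.0.0.0/0 (default, matches everything) -> Router B
  151.160.0.0/11 (151.160.0.0 - 151.191.255.255) -> Router E
  151.172.0.0/14 (151.172.0.0 - 151.175.255.255) -> Router P
  151.174.0.0/16 (151.174.0.0 - 151.174.255.255) -> Router U
  151.174.128.0/17 (151.174.128.0 - 151.174.255.255) -> Router G
More-specific entries that do NOT match:
  183.174.184.16/30 (183.174.184.16 - 183.174.184.19) does not contain 151.174.184.17
  151.190.184.0/26 (151.190.184.0 - 151.190.184.63) does not contain 151.174.184.17
  151.174.188.0/23 (151.174.188.0 - 151.174.189.255) does not contain 151.174.184.17
  151.174.176.0/21 (151.174.176.0 - 151.174.183.255) does not contain 151.174.184.17
  151.166.128.0/18 (151.166.128.0 - 151.166.191.255) does not contain 151.174.184.17
  183.174.128.0/18 (183.174.128.0 - 183.174.191.255) does not contain 151.174.184.17
Longest matching prefix is /17 -> next hop Router G.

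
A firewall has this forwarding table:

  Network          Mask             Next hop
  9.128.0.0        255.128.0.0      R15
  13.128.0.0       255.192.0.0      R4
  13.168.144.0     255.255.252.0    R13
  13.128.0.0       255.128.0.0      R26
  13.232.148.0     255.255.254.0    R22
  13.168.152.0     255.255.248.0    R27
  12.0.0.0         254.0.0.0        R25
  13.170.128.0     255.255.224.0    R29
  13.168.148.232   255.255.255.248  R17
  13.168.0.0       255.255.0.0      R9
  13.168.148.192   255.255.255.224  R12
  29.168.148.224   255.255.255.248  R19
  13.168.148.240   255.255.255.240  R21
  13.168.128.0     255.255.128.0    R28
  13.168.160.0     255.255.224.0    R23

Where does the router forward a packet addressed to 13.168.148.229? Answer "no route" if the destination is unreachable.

Routes whose prefix contains 13.168.148.229:
  12.0.0.0/7 (12.0.0.0 - 13.255.255.255) -> R25
  13.128.0.0/9 (13.128.0.0 - 13.255.255.255) -> R26
  13.128.0.0/10 (13.128.0.0 - 13.191.255.255) -> R4
  13.168.0.0/16 (13.168.0.0 - 13.168.255.255) -> R9
  13.168.128.0/17 (13.168.128.0 - 13.168.255.255) -> R28
More-specific entries that do NOT match:
  13.168.148.232/29 (13.168.148.232 - 13.168.148.239) does not contain 13.168.148.229
  29.168.148.224/29 (29.168.148.224 - 29.168.148.231) does not contain 13.168.148.229
  13.168.148.240/28 (13.168.148.240 - 13.168.148.255) does not contain 13.168.148.229
  13.168.148.192/27 (13.168.148.192 - 13.168.148.223) does not contain 13.168.148.229
  13.232.148.0/23 (13.232.148.0 - 13.232.149.255) does not contain 13.168.148.229
  13.168.144.0/22 (13.168.144.0 - 13.168.147.255) does not contain 13.168.148.229
  13.168.152.0/21 (13.168.152.0 - 13.168.159.255) does not contain 13.168.148.229
  13.170.128.0/19 (13.170.128.0 - 13.170.159.255) does not contain 13.168.148.229
  13.168.160.0/19 (13.168.160.0 - 13.168.191.255) does not contain 13.168.148.229
Longest matching prefix is /17 -> next hop R28.

R28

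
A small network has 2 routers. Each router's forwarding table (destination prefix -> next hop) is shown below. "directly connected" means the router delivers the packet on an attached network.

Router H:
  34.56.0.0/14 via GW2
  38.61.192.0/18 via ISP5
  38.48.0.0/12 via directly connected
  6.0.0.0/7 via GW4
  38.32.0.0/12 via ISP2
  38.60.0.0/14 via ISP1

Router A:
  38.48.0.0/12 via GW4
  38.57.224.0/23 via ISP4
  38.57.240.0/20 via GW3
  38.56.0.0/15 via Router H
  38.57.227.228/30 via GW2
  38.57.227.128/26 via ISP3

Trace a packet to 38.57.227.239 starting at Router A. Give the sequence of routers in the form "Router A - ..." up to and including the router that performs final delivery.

At Router A: longest match for 38.57.227.239 is 38.56.0.0/15 -> Router H
At Router H: longest match for 38.57.227.239 is 38.48.0.0/12 -> directly connected

Router A - Router H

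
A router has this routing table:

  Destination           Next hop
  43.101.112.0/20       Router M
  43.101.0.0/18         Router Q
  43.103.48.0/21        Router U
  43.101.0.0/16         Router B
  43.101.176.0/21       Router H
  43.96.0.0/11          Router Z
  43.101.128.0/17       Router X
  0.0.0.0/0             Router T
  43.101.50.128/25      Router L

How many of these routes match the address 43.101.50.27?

Prefixes containing 43.101.50.27:
  0.0.0.0/0 (default, matches everything)
  43.96.0.0/11 (43.96.0.0 - 43.127.255.255)
  43.101.0.0/16 (43.101.0.0 - 43.101.255.255)
  43.101.0.0/18 (43.101.0.0 - 43.101.63.255)
Total matching entries: 4.

4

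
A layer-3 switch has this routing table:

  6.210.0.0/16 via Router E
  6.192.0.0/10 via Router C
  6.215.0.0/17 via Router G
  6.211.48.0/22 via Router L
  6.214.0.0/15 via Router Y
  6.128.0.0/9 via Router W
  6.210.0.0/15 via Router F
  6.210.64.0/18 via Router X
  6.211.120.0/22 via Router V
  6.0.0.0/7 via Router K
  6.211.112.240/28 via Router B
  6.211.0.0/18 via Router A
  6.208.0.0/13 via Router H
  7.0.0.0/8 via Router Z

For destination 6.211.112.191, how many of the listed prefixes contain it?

5

Prefixes containing 6.211.112.191:
  6.0.0.0/7 (6.0.0.0 - 7.255.255.255)
  6.128.0.0/9 (6.128.0.0 - 6.255.255.255)
  6.192.0.0/10 (6.192.0.0 - 6.255.255.255)
  6.208.0.0/13 (6.208.0.0 - 6.215.255.255)
  6.210.0.0/15 (6.210.0.0 - 6.211.255.255)
Total matching entries: 5.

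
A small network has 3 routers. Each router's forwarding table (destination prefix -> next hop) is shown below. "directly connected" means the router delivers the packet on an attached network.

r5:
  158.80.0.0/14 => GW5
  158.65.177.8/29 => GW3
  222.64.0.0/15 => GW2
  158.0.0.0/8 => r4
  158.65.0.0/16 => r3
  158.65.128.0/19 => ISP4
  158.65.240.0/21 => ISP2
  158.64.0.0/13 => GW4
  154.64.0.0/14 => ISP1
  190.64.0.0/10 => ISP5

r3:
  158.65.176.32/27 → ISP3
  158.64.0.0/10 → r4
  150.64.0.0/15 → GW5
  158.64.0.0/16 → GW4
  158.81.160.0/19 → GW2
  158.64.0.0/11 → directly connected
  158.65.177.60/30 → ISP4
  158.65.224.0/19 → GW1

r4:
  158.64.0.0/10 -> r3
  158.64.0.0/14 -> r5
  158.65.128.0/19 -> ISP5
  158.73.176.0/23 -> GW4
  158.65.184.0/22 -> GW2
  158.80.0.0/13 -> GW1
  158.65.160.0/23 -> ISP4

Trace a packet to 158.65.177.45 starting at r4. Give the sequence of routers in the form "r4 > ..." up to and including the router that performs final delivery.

r4 > r5 > r3

At r4: longest match for 158.65.177.45 is 158.64.0.0/14 -> r5
At r5: longest match for 158.65.177.45 is 158.65.0.0/16 -> r3
At r3: longest match for 158.65.177.45 is 158.64.0.0/11 -> directly connected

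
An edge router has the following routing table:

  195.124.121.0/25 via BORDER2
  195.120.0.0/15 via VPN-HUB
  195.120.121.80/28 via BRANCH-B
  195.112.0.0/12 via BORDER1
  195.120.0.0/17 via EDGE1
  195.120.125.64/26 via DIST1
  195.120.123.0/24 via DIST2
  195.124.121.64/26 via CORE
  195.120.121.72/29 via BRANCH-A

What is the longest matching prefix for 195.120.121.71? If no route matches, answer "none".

195.120.0.0/17

Entries matching 195.120.121.71:
  195.112.0.0/12 (195.112.0.0 - 195.127.255.255)
  195.120.0.0/15 (195.120.0.0 - 195.121.255.255)
  195.120.0.0/17 (195.120.0.0 - 195.120.127.255)
Most specific is 195.120.0.0/17.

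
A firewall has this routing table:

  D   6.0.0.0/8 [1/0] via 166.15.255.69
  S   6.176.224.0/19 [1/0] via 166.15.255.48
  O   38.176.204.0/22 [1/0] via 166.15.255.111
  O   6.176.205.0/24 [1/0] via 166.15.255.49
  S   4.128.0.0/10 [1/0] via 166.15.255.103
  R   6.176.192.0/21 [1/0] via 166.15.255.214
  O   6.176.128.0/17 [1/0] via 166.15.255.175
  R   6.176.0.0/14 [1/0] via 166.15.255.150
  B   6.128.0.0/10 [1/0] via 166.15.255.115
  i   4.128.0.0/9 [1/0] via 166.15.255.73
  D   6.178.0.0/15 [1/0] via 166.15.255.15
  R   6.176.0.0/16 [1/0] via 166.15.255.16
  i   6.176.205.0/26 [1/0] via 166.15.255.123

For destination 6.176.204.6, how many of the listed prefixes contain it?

Prefixes containing 6.176.204.6:
  6.0.0.0/8 (6.0.0.0 - 6.255.255.255)
  6.128.0.0/10 (6.128.0.0 - 6.191.255.255)
  6.176.0.0/14 (6.176.0.0 - 6.179.255.255)
  6.176.0.0/16 (6.176.0.0 - 6.176.255.255)
  6.176.128.0/17 (6.176.128.0 - 6.176.255.255)
Total matching entries: 5.

5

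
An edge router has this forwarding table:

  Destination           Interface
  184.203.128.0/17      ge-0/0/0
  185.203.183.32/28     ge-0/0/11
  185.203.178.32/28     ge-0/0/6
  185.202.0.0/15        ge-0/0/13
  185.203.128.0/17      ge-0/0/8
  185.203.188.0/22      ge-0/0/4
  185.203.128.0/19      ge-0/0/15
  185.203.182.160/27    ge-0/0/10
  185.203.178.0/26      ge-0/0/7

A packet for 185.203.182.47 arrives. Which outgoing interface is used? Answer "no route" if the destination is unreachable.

Routes whose prefix contains 185.203.182.47:
  185.202.0.0/15 (185.202.0.0 - 185.203.255.255) -> ge-0/0/13
  185.203.128.0/17 (185.203.128.0 - 185.203.255.255) -> ge-0/0/8
More-specific entries that do NOT match:
  185.203.183.32/28 (185.203.183.32 - 185.203.183.47) does not contain 185.203.182.47
  185.203.178.32/28 (185.203.178.32 - 185.203.178.47) does not contain 185.203.182.47
  185.203.182.160/27 (185.203.182.160 - 185.203.182.191) does not contain 185.203.182.47
  185.203.178.0/26 (185.203.178.0 - 185.203.178.63) does not contain 185.203.182.47
  185.203.188.0/22 (185.203.188.0 - 185.203.191.255) does not contain 185.203.182.47
  185.203.128.0/19 (185.203.128.0 - 185.203.159.255) does not contain 185.203.182.47
Longest matching prefix is /17 -> interface ge-0/0/8.

ge-0/0/8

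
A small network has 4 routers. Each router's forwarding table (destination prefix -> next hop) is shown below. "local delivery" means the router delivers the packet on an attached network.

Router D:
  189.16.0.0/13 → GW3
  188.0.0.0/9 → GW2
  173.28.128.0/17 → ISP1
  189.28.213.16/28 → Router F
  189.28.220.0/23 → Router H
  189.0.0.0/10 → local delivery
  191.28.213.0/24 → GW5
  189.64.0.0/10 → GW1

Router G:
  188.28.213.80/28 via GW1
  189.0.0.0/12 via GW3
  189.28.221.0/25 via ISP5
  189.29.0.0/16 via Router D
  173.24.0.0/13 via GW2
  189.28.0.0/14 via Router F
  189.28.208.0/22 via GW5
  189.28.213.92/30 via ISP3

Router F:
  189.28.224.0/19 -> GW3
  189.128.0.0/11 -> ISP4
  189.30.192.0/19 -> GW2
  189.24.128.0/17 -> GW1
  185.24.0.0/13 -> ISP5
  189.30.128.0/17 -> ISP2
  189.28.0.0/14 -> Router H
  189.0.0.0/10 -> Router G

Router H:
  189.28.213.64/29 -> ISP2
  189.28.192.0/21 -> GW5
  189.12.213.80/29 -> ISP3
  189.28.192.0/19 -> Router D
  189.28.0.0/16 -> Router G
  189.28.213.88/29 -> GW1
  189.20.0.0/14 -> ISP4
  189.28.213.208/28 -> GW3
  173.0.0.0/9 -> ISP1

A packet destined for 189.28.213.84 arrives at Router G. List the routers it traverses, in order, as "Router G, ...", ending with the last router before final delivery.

At Router G: longest match for 189.28.213.84 is 189.28.0.0/14 -> Router F
At Router F: longest match for 189.28.213.84 is 189.28.0.0/14 -> Router H
At Router H: longest match for 189.28.213.84 is 189.28.192.0/19 -> Router D
At Router D: longest match for 189.28.213.84 is 189.0.0.0/10 -> local delivery

Router G, Router F, Router H, Router D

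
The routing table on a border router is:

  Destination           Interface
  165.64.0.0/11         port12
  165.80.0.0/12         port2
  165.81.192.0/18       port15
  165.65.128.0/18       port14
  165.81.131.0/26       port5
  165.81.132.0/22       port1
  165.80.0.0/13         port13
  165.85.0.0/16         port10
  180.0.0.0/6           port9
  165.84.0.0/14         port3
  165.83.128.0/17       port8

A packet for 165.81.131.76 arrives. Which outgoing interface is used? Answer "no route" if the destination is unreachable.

port13

Routes whose prefix contains 165.81.131.76:
  165.64.0.0/11 (165.64.0.0 - 165.95.255.255) -> port12
  165.80.0.0/12 (165.80.0.0 - 165.95.255.255) -> port2
  165.80.0.0/13 (165.80.0.0 - 165.87.255.255) -> port13
More-specific entries that do NOT match:
  165.81.131.0/26 (165.81.131.0 - 165.81.131.63) does not contain 165.81.131.76
  165.81.132.0/22 (165.81.132.0 - 165.81.135.255) does not contain 165.81.131.76
  165.81.192.0/18 (165.81.192.0 - 165.81.255.255) does not contain 165.81.131.76
  165.65.128.0/18 (165.65.128.0 - 165.65.191.255) does not contain 165.81.131.76
  165.83.128.0/17 (165.83.128.0 - 165.83.255.255) does not contain 165.81.131.76
  165.85.0.0/16 (165.85.0.0 - 165.85.255.255) does not contain 165.81.131.76
  165.84.0.0/14 (165.84.0.0 - 165.87.255.255) does not contain 165.81.131.76
Longest matching prefix is /13 -> interface port13.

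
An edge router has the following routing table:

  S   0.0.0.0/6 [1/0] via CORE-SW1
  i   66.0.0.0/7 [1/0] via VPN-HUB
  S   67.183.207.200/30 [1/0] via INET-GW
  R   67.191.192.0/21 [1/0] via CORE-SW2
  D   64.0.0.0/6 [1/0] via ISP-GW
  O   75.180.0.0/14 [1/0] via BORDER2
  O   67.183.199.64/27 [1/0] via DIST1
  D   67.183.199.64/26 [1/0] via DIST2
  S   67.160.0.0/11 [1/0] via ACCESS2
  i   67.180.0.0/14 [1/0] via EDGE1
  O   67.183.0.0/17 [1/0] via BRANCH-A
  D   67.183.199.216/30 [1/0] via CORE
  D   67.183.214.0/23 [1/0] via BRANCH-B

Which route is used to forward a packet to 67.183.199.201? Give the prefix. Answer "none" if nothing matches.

67.180.0.0/14

Entries matching 67.183.199.201:
  64.0.0.0/6 (64.0.0.0 - 67.255.255.255)
  66.0.0.0/7 (66.0.0.0 - 67.255.255.255)
  67.160.0.0/11 (67.160.0.0 - 67.191.255.255)
  67.180.0.0/14 (67.180.0.0 - 67.183.255.255)
Most specific is 67.180.0.0/14.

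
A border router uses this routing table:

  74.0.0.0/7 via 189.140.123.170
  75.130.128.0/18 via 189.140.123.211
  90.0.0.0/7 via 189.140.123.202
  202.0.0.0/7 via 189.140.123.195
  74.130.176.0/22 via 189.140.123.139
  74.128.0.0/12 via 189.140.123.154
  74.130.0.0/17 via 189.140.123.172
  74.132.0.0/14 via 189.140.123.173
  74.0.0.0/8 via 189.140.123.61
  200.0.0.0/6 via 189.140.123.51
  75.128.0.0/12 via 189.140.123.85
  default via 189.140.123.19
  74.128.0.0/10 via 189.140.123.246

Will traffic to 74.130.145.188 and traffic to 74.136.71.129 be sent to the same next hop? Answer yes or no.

yes

74.130.145.188: longest match 74.128.0.0/12 -> 189.140.123.154
74.136.71.129: longest match 74.128.0.0/12 -> 189.140.123.154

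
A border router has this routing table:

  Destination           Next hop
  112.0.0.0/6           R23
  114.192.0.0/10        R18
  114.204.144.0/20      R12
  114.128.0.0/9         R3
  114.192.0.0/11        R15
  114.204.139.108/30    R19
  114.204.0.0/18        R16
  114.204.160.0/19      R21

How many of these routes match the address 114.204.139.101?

4

Prefixes containing 114.204.139.101:
  112.0.0.0/6 (112.0.0.0 - 115.255.255.255)
  114.128.0.0/9 (114.128.0.0 - 114.255.255.255)
  114.192.0.0/10 (114.192.0.0 - 114.255.255.255)
  114.192.0.0/11 (114.192.0.0 - 114.223.255.255)
Total matching entries: 4.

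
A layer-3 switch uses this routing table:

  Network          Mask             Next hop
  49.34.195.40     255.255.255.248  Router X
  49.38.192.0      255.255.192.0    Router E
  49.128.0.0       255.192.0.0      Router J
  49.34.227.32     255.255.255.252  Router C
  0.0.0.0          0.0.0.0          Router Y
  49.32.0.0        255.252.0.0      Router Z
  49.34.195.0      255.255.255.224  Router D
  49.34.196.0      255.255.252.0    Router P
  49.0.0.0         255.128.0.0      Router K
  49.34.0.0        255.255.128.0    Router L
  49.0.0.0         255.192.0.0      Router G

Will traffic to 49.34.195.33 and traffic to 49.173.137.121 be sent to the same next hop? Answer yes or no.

no

49.34.195.33: longest match 49.32.0.0/14 -> Router Z
49.173.137.121: longest match 49.128.0.0/10 -> Router J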